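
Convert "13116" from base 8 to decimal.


Input: "13116" in base 8
Positional expansion:
  Digit '1' (value 1) x 8^4 = 4096
  Digit '3' (value 3) x 8^3 = 1536
  Digit '1' (value 1) x 8^2 = 64
  Digit '1' (value 1) x 8^1 = 8
  Digit '6' (value 6) x 8^0 = 6
Sum = 5710

5710


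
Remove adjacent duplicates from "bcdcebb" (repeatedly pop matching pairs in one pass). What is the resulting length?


Input: bcdcebb
Stack-based adjacent duplicate removal:
  Read 'b': push. Stack: b
  Read 'c': push. Stack: bc
  Read 'd': push. Stack: bcd
  Read 'c': push. Stack: bcdc
  Read 'e': push. Stack: bcdce
  Read 'b': push. Stack: bcdceb
  Read 'b': matches stack top 'b' => pop. Stack: bcdce
Final stack: "bcdce" (length 5)

5


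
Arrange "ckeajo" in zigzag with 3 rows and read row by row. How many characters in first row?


Zigzag "ckeajo" into 3 rows:
Placing characters:
  'c' => row 0
  'k' => row 1
  'e' => row 2
  'a' => row 1
  'j' => row 0
  'o' => row 1
Rows:
  Row 0: "cj"
  Row 1: "kao"
  Row 2: "e"
First row length: 2

2


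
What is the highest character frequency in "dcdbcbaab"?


Input: dcdbcbaab
Character counts:
  'a': 2
  'b': 3
  'c': 2
  'd': 2
Maximum frequency: 3

3


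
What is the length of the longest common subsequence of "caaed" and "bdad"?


LCS of "caaed" and "bdad"
DP table:
           b    d    a    d
      0    0    0    0    0
  c   0    0    0    0    0
  a   0    0    0    1    1
  a   0    0    0    1    1
  e   0    0    0    1    1
  d   0    0    1    1    2
LCS length = dp[5][4] = 2

2


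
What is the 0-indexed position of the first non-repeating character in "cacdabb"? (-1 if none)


Input: cacdabb
Character frequencies:
  'a': 2
  'b': 2
  'c': 2
  'd': 1
Scanning left to right for freq == 1:
  Position 0 ('c'): freq=2, skip
  Position 1 ('a'): freq=2, skip
  Position 2 ('c'): freq=2, skip
  Position 3 ('d'): unique! => answer = 3

3


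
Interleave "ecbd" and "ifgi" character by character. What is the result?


Interleaving "ecbd" and "ifgi":
  Position 0: 'e' from first, 'i' from second => "ei"
  Position 1: 'c' from first, 'f' from second => "cf"
  Position 2: 'b' from first, 'g' from second => "bg"
  Position 3: 'd' from first, 'i' from second => "di"
Result: eicfbgdi

eicfbgdi


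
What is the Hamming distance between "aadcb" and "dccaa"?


Comparing "aadcb" and "dccaa" position by position:
  Position 0: 'a' vs 'd' => differ
  Position 1: 'a' vs 'c' => differ
  Position 2: 'd' vs 'c' => differ
  Position 3: 'c' vs 'a' => differ
  Position 4: 'b' vs 'a' => differ
Total differences (Hamming distance): 5

5


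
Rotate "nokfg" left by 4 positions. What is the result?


Input: "nokfg", rotate left by 4
First 4 characters: "nokf"
Remaining characters: "g"
Concatenate remaining + first: "g" + "nokf" = "gnokf"

gnokf


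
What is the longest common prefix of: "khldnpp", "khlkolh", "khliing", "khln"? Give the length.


Words: khldnpp, khlkolh, khliing, khln
  Position 0: all 'k' => match
  Position 1: all 'h' => match
  Position 2: all 'l' => match
  Position 3: ('d', 'k', 'i', 'n') => mismatch, stop
LCP = "khl" (length 3)

3


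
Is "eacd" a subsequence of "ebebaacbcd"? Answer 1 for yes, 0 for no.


Check if "eacd" is a subsequence of "ebebaacbcd"
Greedy scan:
  Position 0 ('e'): matches sub[0] = 'e'
  Position 1 ('b'): no match needed
  Position 2 ('e'): no match needed
  Position 3 ('b'): no match needed
  Position 4 ('a'): matches sub[1] = 'a'
  Position 5 ('a'): no match needed
  Position 6 ('c'): matches sub[2] = 'c'
  Position 7 ('b'): no match needed
  Position 8 ('c'): no match needed
  Position 9 ('d'): matches sub[3] = 'd'
All 4 characters matched => is a subsequence

1


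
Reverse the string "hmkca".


Input: hmkca
Reading characters right to left:
  Position 4: 'a'
  Position 3: 'c'
  Position 2: 'k'
  Position 1: 'm'
  Position 0: 'h'
Reversed: ackmh

ackmh


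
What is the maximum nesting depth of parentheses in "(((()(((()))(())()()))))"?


Input: "(((()(((()))(())()()))))"
Tracking depth:
  Position 0 '(': depth becomes 1
  Position 1 '(': depth becomes 2
  Position 2 '(': depth becomes 3
  Position 3 '(': depth becomes 4
  Position 4 ')': depth becomes 3
  Position 5 '(': depth becomes 4
  Position 6 '(': depth becomes 5
  Position 7 '(': depth becomes 6
  Position 8 '(': depth becomes 7
  Position 9 ')': depth becomes 6
  Position 10 ')': depth becomes 5
  Position 11 ')': depth becomes 4
  Position 12 '(': depth becomes 5
  Position 13 '(': depth becomes 6
  Position 14 ')': depth becomes 5
  Position 15 ')': depth becomes 4
  Position 16 '(': depth becomes 5
  Position 17 ')': depth becomes 4
  Position 18 '(': depth becomes 5
  Position 19 ')': depth becomes 4
  Position 20 ')': depth becomes 3
  Position 21 ')': depth becomes 2
  Position 22 ')': depth becomes 1
  Position 23 ')': depth becomes 0
Maximum depth reached: 7

7


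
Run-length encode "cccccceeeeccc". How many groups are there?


Input: cccccceeeeccc
Scanning for consecutive runs:
  Group 1: 'c' x 6 (positions 0-5)
  Group 2: 'e' x 4 (positions 6-9)
  Group 3: 'c' x 3 (positions 10-12)
Total groups: 3

3


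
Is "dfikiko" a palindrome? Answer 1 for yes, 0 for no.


Input: dfikiko
Reversed: okikifd
  Compare pos 0 ('d') with pos 6 ('o'): MISMATCH
  Compare pos 1 ('f') with pos 5 ('k'): MISMATCH
  Compare pos 2 ('i') with pos 4 ('i'): match
Result: not a palindrome

0


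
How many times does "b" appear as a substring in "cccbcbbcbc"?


Searching for "b" in "cccbcbbcbc"
Scanning each position:
  Position 0: "c" => no
  Position 1: "c" => no
  Position 2: "c" => no
  Position 3: "b" => MATCH
  Position 4: "c" => no
  Position 5: "b" => MATCH
  Position 6: "b" => MATCH
  Position 7: "c" => no
  Position 8: "b" => MATCH
  Position 9: "c" => no
Total occurrences: 4

4


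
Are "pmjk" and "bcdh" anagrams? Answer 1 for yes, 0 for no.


Strings: "pmjk", "bcdh"
Sorted first:  jkmp
Sorted second: bcdh
Differ at position 0: 'j' vs 'b' => not anagrams

0


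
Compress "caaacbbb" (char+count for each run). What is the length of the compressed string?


Input: caaacbbb
Runs:
  'c' x 1 => "c1"
  'a' x 3 => "a3"
  'c' x 1 => "c1"
  'b' x 3 => "b3"
Compressed: "c1a3c1b3"
Compressed length: 8

8


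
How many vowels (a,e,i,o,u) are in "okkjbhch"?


Input: okkjbhch
Checking each character:
  'o' at position 0: vowel (running total: 1)
  'k' at position 1: consonant
  'k' at position 2: consonant
  'j' at position 3: consonant
  'b' at position 4: consonant
  'h' at position 5: consonant
  'c' at position 6: consonant
  'h' at position 7: consonant
Total vowels: 1

1


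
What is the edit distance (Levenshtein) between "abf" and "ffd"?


Computing edit distance: "abf" -> "ffd"
DP table:
           f    f    d
      0    1    2    3
  a   1    1    2    3
  b   2    2    2    3
  f   3    2    2    3
Edit distance = dp[3][3] = 3

3


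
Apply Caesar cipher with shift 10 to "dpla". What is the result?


Caesar cipher: shift "dpla" by 10
  'd' (pos 3) + 10 = pos 13 = 'n'
  'p' (pos 15) + 10 = pos 25 = 'z'
  'l' (pos 11) + 10 = pos 21 = 'v'
  'a' (pos 0) + 10 = pos 10 = 'k'
Result: nzvk

nzvk


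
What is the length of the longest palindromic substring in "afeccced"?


Input: "afeccced"
Checking substrings for palindromes:
  [2:7] "eccce" (len 5) => palindrome
  [3:6] "ccc" (len 3) => palindrome
  [3:5] "cc" (len 2) => palindrome
  [4:6] "cc" (len 2) => palindrome
Longest palindromic substring: "eccce" with length 5

5


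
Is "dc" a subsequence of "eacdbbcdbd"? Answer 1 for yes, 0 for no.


Check if "dc" is a subsequence of "eacdbbcdbd"
Greedy scan:
  Position 0 ('e'): no match needed
  Position 1 ('a'): no match needed
  Position 2 ('c'): no match needed
  Position 3 ('d'): matches sub[0] = 'd'
  Position 4 ('b'): no match needed
  Position 5 ('b'): no match needed
  Position 6 ('c'): matches sub[1] = 'c'
  Position 7 ('d'): no match needed
  Position 8 ('b'): no match needed
  Position 9 ('d'): no match needed
All 2 characters matched => is a subsequence

1


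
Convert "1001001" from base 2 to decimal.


Input: "1001001" in base 2
Positional expansion:
  Digit '1' (value 1) x 2^6 = 64
  Digit '0' (value 0) x 2^5 = 0
  Digit '0' (value 0) x 2^4 = 0
  Digit '1' (value 1) x 2^3 = 8
  Digit '0' (value 0) x 2^2 = 0
  Digit '0' (value 0) x 2^1 = 0
  Digit '1' (value 1) x 2^0 = 1
Sum = 73

73


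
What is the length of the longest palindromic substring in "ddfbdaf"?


Input: "ddfbdaf"
Checking substrings for palindromes:
  [0:2] "dd" (len 2) => palindrome
Longest palindromic substring: "dd" with length 2

2


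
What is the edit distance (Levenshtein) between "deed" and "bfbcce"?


Computing edit distance: "deed" -> "bfbcce"
DP table:
           b    f    b    c    c    e
      0    1    2    3    4    5    6
  d   1    1    2    3    4    5    6
  e   2    2    2    3    4    5    5
  e   3    3    3    3    4    5    5
  d   4    4    4    4    4    5    6
Edit distance = dp[4][6] = 6

6


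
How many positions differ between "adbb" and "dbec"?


Comparing "adbb" and "dbec" position by position:
  Position 0: 'a' vs 'd' => DIFFER
  Position 1: 'd' vs 'b' => DIFFER
  Position 2: 'b' vs 'e' => DIFFER
  Position 3: 'b' vs 'c' => DIFFER
Positions that differ: 4

4


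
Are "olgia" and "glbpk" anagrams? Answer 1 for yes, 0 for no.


Strings: "olgia", "glbpk"
Sorted first:  agilo
Sorted second: bgklp
Differ at position 0: 'a' vs 'b' => not anagrams

0


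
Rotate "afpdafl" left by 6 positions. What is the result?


Input: "afpdafl", rotate left by 6
First 6 characters: "afpdaf"
Remaining characters: "l"
Concatenate remaining + first: "l" + "afpdaf" = "lafpdaf"

lafpdaf


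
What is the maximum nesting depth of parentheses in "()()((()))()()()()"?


Input: "()()((()))()()()()"
Tracking depth:
  Position 0 '(': depth becomes 1
  Position 1 ')': depth becomes 0
  Position 2 '(': depth becomes 1
  Position 3 ')': depth becomes 0
  Position 4 '(': depth becomes 1
  Position 5 '(': depth becomes 2
  Position 6 '(': depth becomes 3
  Position 7 ')': depth becomes 2
  Position 8 ')': depth becomes 1
  Position 9 ')': depth becomes 0
  Position 10 '(': depth becomes 1
  Position 11 ')': depth becomes 0
  Position 12 '(': depth becomes 1
  Position 13 ')': depth becomes 0
  Position 14 '(': depth becomes 1
  Position 15 ')': depth becomes 0
  Position 16 '(': depth becomes 1
  Position 17 ')': depth becomes 0
Maximum depth reached: 3

3


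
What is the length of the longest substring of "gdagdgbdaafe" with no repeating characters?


Input: "gdagdgbdaafe"
Sliding window (track last position of each char):
  Position 0 ('g'): window [0,0] length 1 -- new best
  Position 1 ('d'): window [0,1] length 2 -- new best
  Position 2 ('a'): window [0,2] length 3 -- new best
  Position 3 ('g'): repeat (last at 0), move window start to 1
  Position 3 ('g'): window [1,3] length 3
  Position 4 ('d'): repeat (last at 1), move window start to 2
  Position 4 ('d'): window [2,4] length 3
  Position 5 ('g'): repeat (last at 3), move window start to 4
  Position 5 ('g'): window [4,5] length 2
  Position 6 ('b'): window [4,6] length 3
  Position 7 ('d'): repeat (last at 4), move window start to 5
  Position 7 ('d'): window [5,7] length 3
  Position 8 ('a'): window [5,8] length 4 -- new best
  Position 9 ('a'): repeat (last at 8), move window start to 9
  Position 9 ('a'): window [9,9] length 1
  Position 10 ('f'): window [9,10] length 2
  Position 11 ('e'): window [9,11] length 3
Longest substring with no repeats: "gbda" with length 4

4


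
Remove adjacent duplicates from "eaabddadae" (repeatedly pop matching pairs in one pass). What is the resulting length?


Input: eaabddadae
Stack-based adjacent duplicate removal:
  Read 'e': push. Stack: e
  Read 'a': push. Stack: ea
  Read 'a': matches stack top 'a' => pop. Stack: e
  Read 'b': push. Stack: eb
  Read 'd': push. Stack: ebd
  Read 'd': matches stack top 'd' => pop. Stack: eb
  Read 'a': push. Stack: eba
  Read 'd': push. Stack: ebad
  Read 'a': push. Stack: ebada
  Read 'e': push. Stack: ebadae
Final stack: "ebadae" (length 6)

6


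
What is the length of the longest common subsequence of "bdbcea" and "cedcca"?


LCS of "bdbcea" and "cedcca"
DP table:
           c    e    d    c    c    a
      0    0    0    0    0    0    0
  b   0    0    0    0    0    0    0
  d   0    0    0    1    1    1    1
  b   0    0    0    1    1    1    1
  c   0    1    1    1    2    2    2
  e   0    1    2    2    2    2    2
  a   0    1    2    2    2    2    3
LCS length = dp[6][6] = 3

3


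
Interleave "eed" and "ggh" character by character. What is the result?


Interleaving "eed" and "ggh":
  Position 0: 'e' from first, 'g' from second => "eg"
  Position 1: 'e' from first, 'g' from second => "eg"
  Position 2: 'd' from first, 'h' from second => "dh"
Result: egegdh

egegdh


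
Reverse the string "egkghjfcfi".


Input: egkghjfcfi
Reading characters right to left:
  Position 9: 'i'
  Position 8: 'f'
  Position 7: 'c'
  Position 6: 'f'
  Position 5: 'j'
  Position 4: 'h'
  Position 3: 'g'
  Position 2: 'k'
  Position 1: 'g'
  Position 0: 'e'
Reversed: ifcfjhgkge

ifcfjhgkge


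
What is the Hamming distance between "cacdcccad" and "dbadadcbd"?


Comparing "cacdcccad" and "dbadadcbd" position by position:
  Position 0: 'c' vs 'd' => differ
  Position 1: 'a' vs 'b' => differ
  Position 2: 'c' vs 'a' => differ
  Position 3: 'd' vs 'd' => same
  Position 4: 'c' vs 'a' => differ
  Position 5: 'c' vs 'd' => differ
  Position 6: 'c' vs 'c' => same
  Position 7: 'a' vs 'b' => differ
  Position 8: 'd' vs 'd' => same
Total differences (Hamming distance): 6

6


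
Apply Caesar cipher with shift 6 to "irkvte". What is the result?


Caesar cipher: shift "irkvte" by 6
  'i' (pos 8) + 6 = pos 14 = 'o'
  'r' (pos 17) + 6 = pos 23 = 'x'
  'k' (pos 10) + 6 = pos 16 = 'q'
  'v' (pos 21) + 6 = pos 1 = 'b'
  't' (pos 19) + 6 = pos 25 = 'z'
  'e' (pos 4) + 6 = pos 10 = 'k'
Result: oxqbzk

oxqbzk


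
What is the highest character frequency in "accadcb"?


Input: accadcb
Character counts:
  'a': 2
  'b': 1
  'c': 3
  'd': 1
Maximum frequency: 3

3


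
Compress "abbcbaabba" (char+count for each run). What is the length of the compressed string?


Input: abbcbaabba
Runs:
  'a' x 1 => "a1"
  'b' x 2 => "b2"
  'c' x 1 => "c1"
  'b' x 1 => "b1"
  'a' x 2 => "a2"
  'b' x 2 => "b2"
  'a' x 1 => "a1"
Compressed: "a1b2c1b1a2b2a1"
Compressed length: 14

14


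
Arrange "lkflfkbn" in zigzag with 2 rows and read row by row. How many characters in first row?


Zigzag "lkflfkbn" into 2 rows:
Placing characters:
  'l' => row 0
  'k' => row 1
  'f' => row 0
  'l' => row 1
  'f' => row 0
  'k' => row 1
  'b' => row 0
  'n' => row 1
Rows:
  Row 0: "lffb"
  Row 1: "klkn"
First row length: 4

4


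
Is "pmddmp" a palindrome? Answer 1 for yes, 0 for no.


Input: pmddmp
Reversed: pmddmp
  Compare pos 0 ('p') with pos 5 ('p'): match
  Compare pos 1 ('m') with pos 4 ('m'): match
  Compare pos 2 ('d') with pos 3 ('d'): match
Result: palindrome

1


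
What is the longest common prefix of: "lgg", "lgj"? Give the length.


Words: lgg, lgj
  Position 0: all 'l' => match
  Position 1: all 'g' => match
  Position 2: ('g', 'j') => mismatch, stop
LCP = "lg" (length 2)

2


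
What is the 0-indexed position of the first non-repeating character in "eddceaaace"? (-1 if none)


Input: eddceaaace
Character frequencies:
  'a': 3
  'c': 2
  'd': 2
  'e': 3
Scanning left to right for freq == 1:
  Position 0 ('e'): freq=3, skip
  Position 1 ('d'): freq=2, skip
  Position 2 ('d'): freq=2, skip
  Position 3 ('c'): freq=2, skip
  Position 4 ('e'): freq=3, skip
  Position 5 ('a'): freq=3, skip
  Position 6 ('a'): freq=3, skip
  Position 7 ('a'): freq=3, skip
  Position 8 ('c'): freq=2, skip
  Position 9 ('e'): freq=3, skip
  No unique character found => answer = -1

-1


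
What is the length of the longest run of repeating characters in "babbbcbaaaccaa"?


Input: "babbbcbaaaccaa"
Scanning for longest run:
  Position 1 ('a'): new char, reset run to 1
  Position 2 ('b'): new char, reset run to 1
  Position 3 ('b'): continues run of 'b', length=2
  Position 4 ('b'): continues run of 'b', length=3
  Position 5 ('c'): new char, reset run to 1
  Position 6 ('b'): new char, reset run to 1
  Position 7 ('a'): new char, reset run to 1
  Position 8 ('a'): continues run of 'a', length=2
  Position 9 ('a'): continues run of 'a', length=3
  Position 10 ('c'): new char, reset run to 1
  Position 11 ('c'): continues run of 'c', length=2
  Position 12 ('a'): new char, reset run to 1
  Position 13 ('a'): continues run of 'a', length=2
Longest run: 'b' with length 3

3


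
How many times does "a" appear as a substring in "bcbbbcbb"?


Searching for "a" in "bcbbbcbb"
Scanning each position:
  Position 0: "b" => no
  Position 1: "c" => no
  Position 2: "b" => no
  Position 3: "b" => no
  Position 4: "b" => no
  Position 5: "c" => no
  Position 6: "b" => no
  Position 7: "b" => no
Total occurrences: 0

0


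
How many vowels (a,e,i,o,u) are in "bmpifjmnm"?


Input: bmpifjmnm
Checking each character:
  'b' at position 0: consonant
  'm' at position 1: consonant
  'p' at position 2: consonant
  'i' at position 3: vowel (running total: 1)
  'f' at position 4: consonant
  'j' at position 5: consonant
  'm' at position 6: consonant
  'n' at position 7: consonant
  'm' at position 8: consonant
Total vowels: 1

1


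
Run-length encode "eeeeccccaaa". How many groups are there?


Input: eeeeccccaaa
Scanning for consecutive runs:
  Group 1: 'e' x 4 (positions 0-3)
  Group 2: 'c' x 4 (positions 4-7)
  Group 3: 'a' x 3 (positions 8-10)
Total groups: 3

3


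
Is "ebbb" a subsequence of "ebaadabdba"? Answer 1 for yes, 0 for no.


Check if "ebbb" is a subsequence of "ebaadabdba"
Greedy scan:
  Position 0 ('e'): matches sub[0] = 'e'
  Position 1 ('b'): matches sub[1] = 'b'
  Position 2 ('a'): no match needed
  Position 3 ('a'): no match needed
  Position 4 ('d'): no match needed
  Position 5 ('a'): no match needed
  Position 6 ('b'): matches sub[2] = 'b'
  Position 7 ('d'): no match needed
  Position 8 ('b'): matches sub[3] = 'b'
  Position 9 ('a'): no match needed
All 4 characters matched => is a subsequence

1


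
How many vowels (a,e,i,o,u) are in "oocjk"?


Input: oocjk
Checking each character:
  'o' at position 0: vowel (running total: 1)
  'o' at position 1: vowel (running total: 2)
  'c' at position 2: consonant
  'j' at position 3: consonant
  'k' at position 4: consonant
Total vowels: 2

2


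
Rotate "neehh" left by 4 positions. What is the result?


Input: "neehh", rotate left by 4
First 4 characters: "neeh"
Remaining characters: "h"
Concatenate remaining + first: "h" + "neeh" = "hneeh"

hneeh


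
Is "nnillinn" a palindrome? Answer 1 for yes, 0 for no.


Input: nnillinn
Reversed: nnillinn
  Compare pos 0 ('n') with pos 7 ('n'): match
  Compare pos 1 ('n') with pos 6 ('n'): match
  Compare pos 2 ('i') with pos 5 ('i'): match
  Compare pos 3 ('l') with pos 4 ('l'): match
Result: palindrome

1


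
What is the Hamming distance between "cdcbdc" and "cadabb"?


Comparing "cdcbdc" and "cadabb" position by position:
  Position 0: 'c' vs 'c' => same
  Position 1: 'd' vs 'a' => differ
  Position 2: 'c' vs 'd' => differ
  Position 3: 'b' vs 'a' => differ
  Position 4: 'd' vs 'b' => differ
  Position 5: 'c' vs 'b' => differ
Total differences (Hamming distance): 5

5


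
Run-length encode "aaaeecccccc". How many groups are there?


Input: aaaeecccccc
Scanning for consecutive runs:
  Group 1: 'a' x 3 (positions 0-2)
  Group 2: 'e' x 2 (positions 3-4)
  Group 3: 'c' x 6 (positions 5-10)
Total groups: 3

3


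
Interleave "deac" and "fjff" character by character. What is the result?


Interleaving "deac" and "fjff":
  Position 0: 'd' from first, 'f' from second => "df"
  Position 1: 'e' from first, 'j' from second => "ej"
  Position 2: 'a' from first, 'f' from second => "af"
  Position 3: 'c' from first, 'f' from second => "cf"
Result: dfejafcf

dfejafcf


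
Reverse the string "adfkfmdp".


Input: adfkfmdp
Reading characters right to left:
  Position 7: 'p'
  Position 6: 'd'
  Position 5: 'm'
  Position 4: 'f'
  Position 3: 'k'
  Position 2: 'f'
  Position 1: 'd'
  Position 0: 'a'
Reversed: pdmfkfda

pdmfkfda


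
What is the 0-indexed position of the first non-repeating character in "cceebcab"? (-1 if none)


Input: cceebcab
Character frequencies:
  'a': 1
  'b': 2
  'c': 3
  'e': 2
Scanning left to right for freq == 1:
  Position 0 ('c'): freq=3, skip
  Position 1 ('c'): freq=3, skip
  Position 2 ('e'): freq=2, skip
  Position 3 ('e'): freq=2, skip
  Position 4 ('b'): freq=2, skip
  Position 5 ('c'): freq=3, skip
  Position 6 ('a'): unique! => answer = 6

6


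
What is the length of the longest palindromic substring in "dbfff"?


Input: "dbfff"
Checking substrings for palindromes:
  [2:5] "fff" (len 3) => palindrome
  [2:4] "ff" (len 2) => palindrome
  [3:5] "ff" (len 2) => palindrome
Longest palindromic substring: "fff" with length 3

3


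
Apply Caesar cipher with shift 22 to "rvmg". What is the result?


Caesar cipher: shift "rvmg" by 22
  'r' (pos 17) + 22 = pos 13 = 'n'
  'v' (pos 21) + 22 = pos 17 = 'r'
  'm' (pos 12) + 22 = pos 8 = 'i'
  'g' (pos 6) + 22 = pos 2 = 'c'
Result: nric

nric


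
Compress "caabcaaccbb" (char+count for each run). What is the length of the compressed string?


Input: caabcaaccbb
Runs:
  'c' x 1 => "c1"
  'a' x 2 => "a2"
  'b' x 1 => "b1"
  'c' x 1 => "c1"
  'a' x 2 => "a2"
  'c' x 2 => "c2"
  'b' x 2 => "b2"
Compressed: "c1a2b1c1a2c2b2"
Compressed length: 14

14


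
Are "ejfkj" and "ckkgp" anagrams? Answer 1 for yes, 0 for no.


Strings: "ejfkj", "ckkgp"
Sorted first:  efjjk
Sorted second: cgkkp
Differ at position 0: 'e' vs 'c' => not anagrams

0


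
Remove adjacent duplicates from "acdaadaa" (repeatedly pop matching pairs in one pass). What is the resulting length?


Input: acdaadaa
Stack-based adjacent duplicate removal:
  Read 'a': push. Stack: a
  Read 'c': push. Stack: ac
  Read 'd': push. Stack: acd
  Read 'a': push. Stack: acda
  Read 'a': matches stack top 'a' => pop. Stack: acd
  Read 'd': matches stack top 'd' => pop. Stack: ac
  Read 'a': push. Stack: aca
  Read 'a': matches stack top 'a' => pop. Stack: ac
Final stack: "ac" (length 2)

2


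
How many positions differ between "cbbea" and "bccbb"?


Comparing "cbbea" and "bccbb" position by position:
  Position 0: 'c' vs 'b' => DIFFER
  Position 1: 'b' vs 'c' => DIFFER
  Position 2: 'b' vs 'c' => DIFFER
  Position 3: 'e' vs 'b' => DIFFER
  Position 4: 'a' vs 'b' => DIFFER
Positions that differ: 5

5


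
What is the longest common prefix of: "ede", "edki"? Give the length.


Words: ede, edki
  Position 0: all 'e' => match
  Position 1: all 'd' => match
  Position 2: ('e', 'k') => mismatch, stop
LCP = "ed" (length 2)

2


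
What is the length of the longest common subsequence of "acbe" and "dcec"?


LCS of "acbe" and "dcec"
DP table:
           d    c    e    c
      0    0    0    0    0
  a   0    0    0    0    0
  c   0    0    1    1    1
  b   0    0    1    1    1
  e   0    0    1    2    2
LCS length = dp[4][4] = 2

2


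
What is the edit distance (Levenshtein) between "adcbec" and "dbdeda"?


Computing edit distance: "adcbec" -> "dbdeda"
DP table:
           d    b    d    e    d    a
      0    1    2    3    4    5    6
  a   1    1    2    3    4    5    5
  d   2    1    2    2    3    4    5
  c   3    2    2    3    3    4    5
  b   4    3    2    3    4    4    5
  e   5    4    3    3    3    4    5
  c   6    5    4    4    4    4    5
Edit distance = dp[6][6] = 5

5


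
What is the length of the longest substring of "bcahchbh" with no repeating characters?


Input: "bcahchbh"
Sliding window (track last position of each char):
  Position 0 ('b'): window [0,0] length 1 -- new best
  Position 1 ('c'): window [0,1] length 2 -- new best
  Position 2 ('a'): window [0,2] length 3 -- new best
  Position 3 ('h'): window [0,3] length 4 -- new best
  Position 4 ('c'): repeat (last at 1), move window start to 2
  Position 4 ('c'): window [2,4] length 3
  Position 5 ('h'): repeat (last at 3), move window start to 4
  Position 5 ('h'): window [4,5] length 2
  Position 6 ('b'): window [4,6] length 3
  Position 7 ('h'): repeat (last at 5), move window start to 6
  Position 7 ('h'): window [6,7] length 2
Longest substring with no repeats: "bcah" with length 4

4


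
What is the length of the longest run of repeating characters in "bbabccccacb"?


Input: "bbabccccacb"
Scanning for longest run:
  Position 1 ('b'): continues run of 'b', length=2
  Position 2 ('a'): new char, reset run to 1
  Position 3 ('b'): new char, reset run to 1
  Position 4 ('c'): new char, reset run to 1
  Position 5 ('c'): continues run of 'c', length=2
  Position 6 ('c'): continues run of 'c', length=3
  Position 7 ('c'): continues run of 'c', length=4
  Position 8 ('a'): new char, reset run to 1
  Position 9 ('c'): new char, reset run to 1
  Position 10 ('b'): new char, reset run to 1
Longest run: 'c' with length 4

4


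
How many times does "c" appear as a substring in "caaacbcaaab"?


Searching for "c" in "caaacbcaaab"
Scanning each position:
  Position 0: "c" => MATCH
  Position 1: "a" => no
  Position 2: "a" => no
  Position 3: "a" => no
  Position 4: "c" => MATCH
  Position 5: "b" => no
  Position 6: "c" => MATCH
  Position 7: "a" => no
  Position 8: "a" => no
  Position 9: "a" => no
  Position 10: "b" => no
Total occurrences: 3

3


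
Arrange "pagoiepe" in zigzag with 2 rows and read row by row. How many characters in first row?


Zigzag "pagoiepe" into 2 rows:
Placing characters:
  'p' => row 0
  'a' => row 1
  'g' => row 0
  'o' => row 1
  'i' => row 0
  'e' => row 1
  'p' => row 0
  'e' => row 1
Rows:
  Row 0: "pgip"
  Row 1: "aoee"
First row length: 4

4


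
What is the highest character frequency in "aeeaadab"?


Input: aeeaadab
Character counts:
  'a': 4
  'b': 1
  'd': 1
  'e': 2
Maximum frequency: 4

4


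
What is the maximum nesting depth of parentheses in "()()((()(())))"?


Input: "()()((()(())))"
Tracking depth:
  Position 0 '(': depth becomes 1
  Position 1 ')': depth becomes 0
  Position 2 '(': depth becomes 1
  Position 3 ')': depth becomes 0
  Position 4 '(': depth becomes 1
  Position 5 '(': depth becomes 2
  Position 6 '(': depth becomes 3
  Position 7 ')': depth becomes 2
  Position 8 '(': depth becomes 3
  Position 9 '(': depth becomes 4
  Position 10 ')': depth becomes 3
  Position 11 ')': depth becomes 2
  Position 12 ')': depth becomes 1
  Position 13 ')': depth becomes 0
Maximum depth reached: 4

4


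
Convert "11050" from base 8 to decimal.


Input: "11050" in base 8
Positional expansion:
  Digit '1' (value 1) x 8^4 = 4096
  Digit '1' (value 1) x 8^3 = 512
  Digit '0' (value 0) x 8^2 = 0
  Digit '5' (value 5) x 8^1 = 40
  Digit '0' (value 0) x 8^0 = 0
Sum = 4648

4648


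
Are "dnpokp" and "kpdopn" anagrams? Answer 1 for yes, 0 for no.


Strings: "dnpokp", "kpdopn"
Sorted first:  dknopp
Sorted second: dknopp
Sorted forms match => anagrams

1


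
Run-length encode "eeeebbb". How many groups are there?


Input: eeeebbb
Scanning for consecutive runs:
  Group 1: 'e' x 4 (positions 0-3)
  Group 2: 'b' x 3 (positions 4-6)
Total groups: 2

2


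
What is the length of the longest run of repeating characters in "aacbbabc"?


Input: "aacbbabc"
Scanning for longest run:
  Position 1 ('a'): continues run of 'a', length=2
  Position 2 ('c'): new char, reset run to 1
  Position 3 ('b'): new char, reset run to 1
  Position 4 ('b'): continues run of 'b', length=2
  Position 5 ('a'): new char, reset run to 1
  Position 6 ('b'): new char, reset run to 1
  Position 7 ('c'): new char, reset run to 1
Longest run: 'a' with length 2

2


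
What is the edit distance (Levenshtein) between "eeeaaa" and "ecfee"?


Computing edit distance: "eeeaaa" -> "ecfee"
DP table:
           e    c    f    e    e
      0    1    2    3    4    5
  e   1    0    1    2    3    4
  e   2    1    1    2    2    3
  e   3    2    2    2    2    2
  a   4    3    3    3    3    3
  a   5    4    4    4    4    4
  a   6    5    5    5    5    5
Edit distance = dp[6][5] = 5

5


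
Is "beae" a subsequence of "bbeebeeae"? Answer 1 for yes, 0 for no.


Check if "beae" is a subsequence of "bbeebeeae"
Greedy scan:
  Position 0 ('b'): matches sub[0] = 'b'
  Position 1 ('b'): no match needed
  Position 2 ('e'): matches sub[1] = 'e'
  Position 3 ('e'): no match needed
  Position 4 ('b'): no match needed
  Position 5 ('e'): no match needed
  Position 6 ('e'): no match needed
  Position 7 ('a'): matches sub[2] = 'a'
  Position 8 ('e'): matches sub[3] = 'e'
All 4 characters matched => is a subsequence

1


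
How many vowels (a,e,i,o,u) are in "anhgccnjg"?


Input: anhgccnjg
Checking each character:
  'a' at position 0: vowel (running total: 1)
  'n' at position 1: consonant
  'h' at position 2: consonant
  'g' at position 3: consonant
  'c' at position 4: consonant
  'c' at position 5: consonant
  'n' at position 6: consonant
  'j' at position 7: consonant
  'g' at position 8: consonant
Total vowels: 1

1


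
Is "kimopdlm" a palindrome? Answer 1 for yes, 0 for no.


Input: kimopdlm
Reversed: mldpomik
  Compare pos 0 ('k') with pos 7 ('m'): MISMATCH
  Compare pos 1 ('i') with pos 6 ('l'): MISMATCH
  Compare pos 2 ('m') with pos 5 ('d'): MISMATCH
  Compare pos 3 ('o') with pos 4 ('p'): MISMATCH
Result: not a palindrome

0


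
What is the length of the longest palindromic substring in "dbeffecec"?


Input: "dbeffecec"
Checking substrings for palindromes:
  [2:6] "effe" (len 4) => palindrome
  [5:8] "ece" (len 3) => palindrome
  [6:9] "cec" (len 3) => palindrome
  [3:5] "ff" (len 2) => palindrome
Longest palindromic substring: "effe" with length 4

4


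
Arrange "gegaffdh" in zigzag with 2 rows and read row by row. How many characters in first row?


Zigzag "gegaffdh" into 2 rows:
Placing characters:
  'g' => row 0
  'e' => row 1
  'g' => row 0
  'a' => row 1
  'f' => row 0
  'f' => row 1
  'd' => row 0
  'h' => row 1
Rows:
  Row 0: "ggfd"
  Row 1: "eafh"
First row length: 4

4


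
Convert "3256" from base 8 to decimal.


Input: "3256" in base 8
Positional expansion:
  Digit '3' (value 3) x 8^3 = 1536
  Digit '2' (value 2) x 8^2 = 128
  Digit '5' (value 5) x 8^1 = 40
  Digit '6' (value 6) x 8^0 = 6
Sum = 1710

1710


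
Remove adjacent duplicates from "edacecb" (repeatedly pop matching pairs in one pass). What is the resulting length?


Input: edacecb
Stack-based adjacent duplicate removal:
  Read 'e': push. Stack: e
  Read 'd': push. Stack: ed
  Read 'a': push. Stack: eda
  Read 'c': push. Stack: edac
  Read 'e': push. Stack: edace
  Read 'c': push. Stack: edacec
  Read 'b': push. Stack: edacecb
Final stack: "edacecb" (length 7)

7


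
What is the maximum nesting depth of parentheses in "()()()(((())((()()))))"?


Input: "()()()(((())((()()))))"
Tracking depth:
  Position 0 '(': depth becomes 1
  Position 1 ')': depth becomes 0
  Position 2 '(': depth becomes 1
  Position 3 ')': depth becomes 0
  Position 4 '(': depth becomes 1
  Position 5 ')': depth becomes 0
  Position 6 '(': depth becomes 1
  Position 7 '(': depth becomes 2
  Position 8 '(': depth becomes 3
  Position 9 '(': depth becomes 4
  Position 10 ')': depth becomes 3
  Position 11 ')': depth becomes 2
  Position 12 '(': depth becomes 3
  Position 13 '(': depth becomes 4
  Position 14 '(': depth becomes 5
  Position 15 ')': depth becomes 4
  Position 16 '(': depth becomes 5
  Position 17 ')': depth becomes 4
  Position 18 ')': depth becomes 3
  Position 19 ')': depth becomes 2
  Position 20 ')': depth becomes 1
  Position 21 ')': depth becomes 0
Maximum depth reached: 5

5


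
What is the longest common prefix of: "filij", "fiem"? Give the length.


Words: filij, fiem
  Position 0: all 'f' => match
  Position 1: all 'i' => match
  Position 2: ('l', 'e') => mismatch, stop
LCP = "fi" (length 2)

2


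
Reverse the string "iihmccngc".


Input: iihmccngc
Reading characters right to left:
  Position 8: 'c'
  Position 7: 'g'
  Position 6: 'n'
  Position 5: 'c'
  Position 4: 'c'
  Position 3: 'm'
  Position 2: 'h'
  Position 1: 'i'
  Position 0: 'i'
Reversed: cgnccmhii

cgnccmhii


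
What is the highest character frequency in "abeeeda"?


Input: abeeeda
Character counts:
  'a': 2
  'b': 1
  'd': 1
  'e': 3
Maximum frequency: 3

3


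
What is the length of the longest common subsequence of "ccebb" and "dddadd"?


LCS of "ccebb" and "dddadd"
DP table:
           d    d    d    a    d    d
      0    0    0    0    0    0    0
  c   0    0    0    0    0    0    0
  c   0    0    0    0    0    0    0
  e   0    0    0    0    0    0    0
  b   0    0    0    0    0    0    0
  b   0    0    0    0    0    0    0
LCS length = dp[5][6] = 0

0


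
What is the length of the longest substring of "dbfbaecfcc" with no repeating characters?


Input: "dbfbaecfcc"
Sliding window (track last position of each char):
  Position 0 ('d'): window [0,0] length 1 -- new best
  Position 1 ('b'): window [0,1] length 2 -- new best
  Position 2 ('f'): window [0,2] length 3 -- new best
  Position 3 ('b'): repeat (last at 1), move window start to 2
  Position 3 ('b'): window [2,3] length 2
  Position 4 ('a'): window [2,4] length 3
  Position 5 ('e'): window [2,5] length 4 -- new best
  Position 6 ('c'): window [2,6] length 5 -- new best
  Position 7 ('f'): repeat (last at 2), move window start to 3
  Position 7 ('f'): window [3,7] length 5
  Position 8 ('c'): repeat (last at 6), move window start to 7
  Position 8 ('c'): window [7,8] length 2
  Position 9 ('c'): repeat (last at 8), move window start to 9
  Position 9 ('c'): window [9,9] length 1
Longest substring with no repeats: "fbaec" with length 5

5


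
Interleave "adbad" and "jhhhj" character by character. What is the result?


Interleaving "adbad" and "jhhhj":
  Position 0: 'a' from first, 'j' from second => "aj"
  Position 1: 'd' from first, 'h' from second => "dh"
  Position 2: 'b' from first, 'h' from second => "bh"
  Position 3: 'a' from first, 'h' from second => "ah"
  Position 4: 'd' from first, 'j' from second => "dj"
Result: ajdhbhahdj

ajdhbhahdj


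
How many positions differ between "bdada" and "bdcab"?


Comparing "bdada" and "bdcab" position by position:
  Position 0: 'b' vs 'b' => same
  Position 1: 'd' vs 'd' => same
  Position 2: 'a' vs 'c' => DIFFER
  Position 3: 'd' vs 'a' => DIFFER
  Position 4: 'a' vs 'b' => DIFFER
Positions that differ: 3

3


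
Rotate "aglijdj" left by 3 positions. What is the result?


Input: "aglijdj", rotate left by 3
First 3 characters: "agl"
Remaining characters: "ijdj"
Concatenate remaining + first: "ijdj" + "agl" = "ijdjagl"

ijdjagl


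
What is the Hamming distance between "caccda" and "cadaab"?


Comparing "caccda" and "cadaab" position by position:
  Position 0: 'c' vs 'c' => same
  Position 1: 'a' vs 'a' => same
  Position 2: 'c' vs 'd' => differ
  Position 3: 'c' vs 'a' => differ
  Position 4: 'd' vs 'a' => differ
  Position 5: 'a' vs 'b' => differ
Total differences (Hamming distance): 4

4


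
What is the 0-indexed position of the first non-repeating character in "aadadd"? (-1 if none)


Input: aadadd
Character frequencies:
  'a': 3
  'd': 3
Scanning left to right for freq == 1:
  Position 0 ('a'): freq=3, skip
  Position 1 ('a'): freq=3, skip
  Position 2 ('d'): freq=3, skip
  Position 3 ('a'): freq=3, skip
  Position 4 ('d'): freq=3, skip
  Position 5 ('d'): freq=3, skip
  No unique character found => answer = -1

-1


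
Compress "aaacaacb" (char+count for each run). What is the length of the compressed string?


Input: aaacaacb
Runs:
  'a' x 3 => "a3"
  'c' x 1 => "c1"
  'a' x 2 => "a2"
  'c' x 1 => "c1"
  'b' x 1 => "b1"
Compressed: "a3c1a2c1b1"
Compressed length: 10

10


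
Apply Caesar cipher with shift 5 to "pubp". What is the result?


Caesar cipher: shift "pubp" by 5
  'p' (pos 15) + 5 = pos 20 = 'u'
  'u' (pos 20) + 5 = pos 25 = 'z'
  'b' (pos 1) + 5 = pos 6 = 'g'
  'p' (pos 15) + 5 = pos 20 = 'u'
Result: uzgu

uzgu


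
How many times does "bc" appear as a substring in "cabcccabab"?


Searching for "bc" in "cabcccabab"
Scanning each position:
  Position 0: "ca" => no
  Position 1: "ab" => no
  Position 2: "bc" => MATCH
  Position 3: "cc" => no
  Position 4: "cc" => no
  Position 5: "ca" => no
  Position 6: "ab" => no
  Position 7: "ba" => no
  Position 8: "ab" => no
Total occurrences: 1

1


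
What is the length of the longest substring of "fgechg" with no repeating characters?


Input: "fgechg"
Sliding window (track last position of each char):
  Position 0 ('f'): window [0,0] length 1 -- new best
  Position 1 ('g'): window [0,1] length 2 -- new best
  Position 2 ('e'): window [0,2] length 3 -- new best
  Position 3 ('c'): window [0,3] length 4 -- new best
  Position 4 ('h'): window [0,4] length 5 -- new best
  Position 5 ('g'): repeat (last at 1), move window start to 2
  Position 5 ('g'): window [2,5] length 4
Longest substring with no repeats: "fgech" with length 5

5


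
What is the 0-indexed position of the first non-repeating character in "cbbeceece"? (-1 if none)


Input: cbbeceece
Character frequencies:
  'b': 2
  'c': 3
  'e': 4
Scanning left to right for freq == 1:
  Position 0 ('c'): freq=3, skip
  Position 1 ('b'): freq=2, skip
  Position 2 ('b'): freq=2, skip
  Position 3 ('e'): freq=4, skip
  Position 4 ('c'): freq=3, skip
  Position 5 ('e'): freq=4, skip
  Position 6 ('e'): freq=4, skip
  Position 7 ('c'): freq=3, skip
  Position 8 ('e'): freq=4, skip
  No unique character found => answer = -1

-1


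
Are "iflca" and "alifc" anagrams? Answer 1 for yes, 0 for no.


Strings: "iflca", "alifc"
Sorted first:  acfil
Sorted second: acfil
Sorted forms match => anagrams

1


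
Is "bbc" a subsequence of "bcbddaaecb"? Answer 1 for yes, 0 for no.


Check if "bbc" is a subsequence of "bcbddaaecb"
Greedy scan:
  Position 0 ('b'): matches sub[0] = 'b'
  Position 1 ('c'): no match needed
  Position 2 ('b'): matches sub[1] = 'b'
  Position 3 ('d'): no match needed
  Position 4 ('d'): no match needed
  Position 5 ('a'): no match needed
  Position 6 ('a'): no match needed
  Position 7 ('e'): no match needed
  Position 8 ('c'): matches sub[2] = 'c'
  Position 9 ('b'): no match needed
All 3 characters matched => is a subsequence

1


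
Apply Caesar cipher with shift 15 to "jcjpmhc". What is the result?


Caesar cipher: shift "jcjpmhc" by 15
  'j' (pos 9) + 15 = pos 24 = 'y'
  'c' (pos 2) + 15 = pos 17 = 'r'
  'j' (pos 9) + 15 = pos 24 = 'y'
  'p' (pos 15) + 15 = pos 4 = 'e'
  'm' (pos 12) + 15 = pos 1 = 'b'
  'h' (pos 7) + 15 = pos 22 = 'w'
  'c' (pos 2) + 15 = pos 17 = 'r'
Result: yryebwr

yryebwr


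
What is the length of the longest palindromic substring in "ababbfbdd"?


Input: "ababbfbdd"
Checking substrings for palindromes:
  [0:3] "aba" (len 3) => palindrome
  [1:4] "bab" (len 3) => palindrome
  [4:7] "bfb" (len 3) => palindrome
  [3:5] "bb" (len 2) => palindrome
  [7:9] "dd" (len 2) => palindrome
Longest palindromic substring: "aba" with length 3

3


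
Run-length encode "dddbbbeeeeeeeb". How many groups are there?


Input: dddbbbeeeeeeeb
Scanning for consecutive runs:
  Group 1: 'd' x 3 (positions 0-2)
  Group 2: 'b' x 3 (positions 3-5)
  Group 3: 'e' x 7 (positions 6-12)
  Group 4: 'b' x 1 (positions 13-13)
Total groups: 4

4


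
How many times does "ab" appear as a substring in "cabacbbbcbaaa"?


Searching for "ab" in "cabacbbbcbaaa"
Scanning each position:
  Position 0: "ca" => no
  Position 1: "ab" => MATCH
  Position 2: "ba" => no
  Position 3: "ac" => no
  Position 4: "cb" => no
  Position 5: "bb" => no
  Position 6: "bb" => no
  Position 7: "bc" => no
  Position 8: "cb" => no
  Position 9: "ba" => no
  Position 10: "aa" => no
  Position 11: "aa" => no
Total occurrences: 1

1
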